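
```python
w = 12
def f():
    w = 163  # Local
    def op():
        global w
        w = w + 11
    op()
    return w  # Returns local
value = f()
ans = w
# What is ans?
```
23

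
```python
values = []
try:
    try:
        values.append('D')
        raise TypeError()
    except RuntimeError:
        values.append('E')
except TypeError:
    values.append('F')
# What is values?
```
['D', 'F']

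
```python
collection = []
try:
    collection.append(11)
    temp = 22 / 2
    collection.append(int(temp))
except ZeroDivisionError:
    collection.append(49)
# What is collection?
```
[11, 11]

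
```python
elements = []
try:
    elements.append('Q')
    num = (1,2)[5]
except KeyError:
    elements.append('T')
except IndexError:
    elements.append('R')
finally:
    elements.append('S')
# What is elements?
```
['Q', 'R', 'S']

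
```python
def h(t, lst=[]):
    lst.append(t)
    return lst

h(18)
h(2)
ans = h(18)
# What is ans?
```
[18, 2, 18]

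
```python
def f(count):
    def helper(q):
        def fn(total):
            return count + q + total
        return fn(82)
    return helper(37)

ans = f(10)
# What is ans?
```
129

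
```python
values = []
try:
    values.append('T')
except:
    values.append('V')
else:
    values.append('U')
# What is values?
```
['T', 'U']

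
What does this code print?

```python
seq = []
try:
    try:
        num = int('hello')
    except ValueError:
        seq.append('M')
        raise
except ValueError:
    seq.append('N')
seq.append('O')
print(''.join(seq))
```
MNO

raise without argument re-raises current exception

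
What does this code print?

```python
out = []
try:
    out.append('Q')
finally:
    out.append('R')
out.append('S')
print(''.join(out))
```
QRS

try/finally without except, no exception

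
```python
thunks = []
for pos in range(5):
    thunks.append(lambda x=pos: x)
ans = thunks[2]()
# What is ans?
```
2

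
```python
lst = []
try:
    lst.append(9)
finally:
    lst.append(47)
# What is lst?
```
[9, 47]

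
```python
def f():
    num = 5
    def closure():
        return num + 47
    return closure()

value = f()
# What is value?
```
52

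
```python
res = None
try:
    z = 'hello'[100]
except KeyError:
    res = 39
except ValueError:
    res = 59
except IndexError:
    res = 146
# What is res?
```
146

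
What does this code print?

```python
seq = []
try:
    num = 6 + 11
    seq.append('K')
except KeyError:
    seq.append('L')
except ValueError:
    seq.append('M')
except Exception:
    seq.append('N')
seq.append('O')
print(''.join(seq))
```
KO

No exception, try block completes normally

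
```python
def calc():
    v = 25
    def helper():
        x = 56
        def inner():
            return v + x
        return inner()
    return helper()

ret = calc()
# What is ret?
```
81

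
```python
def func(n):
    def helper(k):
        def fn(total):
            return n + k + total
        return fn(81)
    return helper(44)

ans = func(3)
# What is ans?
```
128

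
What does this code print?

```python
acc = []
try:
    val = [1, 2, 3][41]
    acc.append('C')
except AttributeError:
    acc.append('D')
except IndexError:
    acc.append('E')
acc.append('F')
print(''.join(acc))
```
EF

IndexError is caught by its specific handler, not AttributeError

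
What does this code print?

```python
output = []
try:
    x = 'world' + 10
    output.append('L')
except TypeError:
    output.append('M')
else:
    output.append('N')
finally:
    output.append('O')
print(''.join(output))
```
MO

Exception: except runs, else skipped, finally runs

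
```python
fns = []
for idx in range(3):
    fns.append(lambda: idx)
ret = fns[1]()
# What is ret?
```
2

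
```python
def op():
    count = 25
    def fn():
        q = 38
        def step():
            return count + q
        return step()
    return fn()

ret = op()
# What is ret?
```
63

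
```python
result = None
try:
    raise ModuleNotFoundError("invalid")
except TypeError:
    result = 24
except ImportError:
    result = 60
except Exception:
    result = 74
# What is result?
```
60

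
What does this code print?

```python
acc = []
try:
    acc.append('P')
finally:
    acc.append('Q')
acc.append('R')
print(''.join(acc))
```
PQR

try/finally without except, no exception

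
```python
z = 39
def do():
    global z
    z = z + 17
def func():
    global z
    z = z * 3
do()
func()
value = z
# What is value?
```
168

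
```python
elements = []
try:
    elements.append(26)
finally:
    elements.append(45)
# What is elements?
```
[26, 45]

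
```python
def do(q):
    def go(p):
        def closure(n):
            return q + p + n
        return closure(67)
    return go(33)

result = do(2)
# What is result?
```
102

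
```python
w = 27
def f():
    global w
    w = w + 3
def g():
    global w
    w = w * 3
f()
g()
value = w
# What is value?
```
90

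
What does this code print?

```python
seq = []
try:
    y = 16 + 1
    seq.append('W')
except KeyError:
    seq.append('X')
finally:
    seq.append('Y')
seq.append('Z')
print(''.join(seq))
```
WYZ

finally runs after normal execution too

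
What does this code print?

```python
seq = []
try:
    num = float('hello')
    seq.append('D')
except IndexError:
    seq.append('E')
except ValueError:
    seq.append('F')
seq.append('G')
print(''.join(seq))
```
FG

ValueError is caught by its specific handler, not IndexError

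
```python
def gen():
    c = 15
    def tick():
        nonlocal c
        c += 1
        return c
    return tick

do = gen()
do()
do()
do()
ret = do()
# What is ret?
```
19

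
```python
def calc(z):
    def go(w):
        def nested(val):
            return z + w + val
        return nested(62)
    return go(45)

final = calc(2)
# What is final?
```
109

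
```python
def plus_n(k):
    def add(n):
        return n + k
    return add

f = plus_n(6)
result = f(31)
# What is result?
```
37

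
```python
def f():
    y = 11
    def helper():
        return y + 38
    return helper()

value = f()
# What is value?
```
49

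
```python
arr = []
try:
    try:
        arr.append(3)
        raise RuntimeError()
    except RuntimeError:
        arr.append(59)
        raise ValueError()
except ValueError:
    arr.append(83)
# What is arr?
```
[3, 59, 83]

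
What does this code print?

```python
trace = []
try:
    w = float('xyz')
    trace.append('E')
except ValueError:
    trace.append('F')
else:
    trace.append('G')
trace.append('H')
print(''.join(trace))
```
FH

else block skipped when exception is caught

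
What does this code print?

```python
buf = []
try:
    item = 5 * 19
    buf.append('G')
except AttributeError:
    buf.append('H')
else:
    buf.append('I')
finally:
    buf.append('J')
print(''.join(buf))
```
GIJ

else runs before finally when no exception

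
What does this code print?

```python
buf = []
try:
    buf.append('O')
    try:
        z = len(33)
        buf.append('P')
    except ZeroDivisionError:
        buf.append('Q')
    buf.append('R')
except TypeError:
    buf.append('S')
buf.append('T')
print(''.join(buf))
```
OST

Inner handler doesn't match, propagates to outer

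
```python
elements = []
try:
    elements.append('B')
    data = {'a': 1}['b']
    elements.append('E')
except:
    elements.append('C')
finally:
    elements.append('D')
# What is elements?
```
['B', 'C', 'D']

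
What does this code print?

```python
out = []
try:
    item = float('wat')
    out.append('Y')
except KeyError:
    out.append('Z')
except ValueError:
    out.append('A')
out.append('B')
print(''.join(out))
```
AB

ValueError is caught by its specific handler, not KeyError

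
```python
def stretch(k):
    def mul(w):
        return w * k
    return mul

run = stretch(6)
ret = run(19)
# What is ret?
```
114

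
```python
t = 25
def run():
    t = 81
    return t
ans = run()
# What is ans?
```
81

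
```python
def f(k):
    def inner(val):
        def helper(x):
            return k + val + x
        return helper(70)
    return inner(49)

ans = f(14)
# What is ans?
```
133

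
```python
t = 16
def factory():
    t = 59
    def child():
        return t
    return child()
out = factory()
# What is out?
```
59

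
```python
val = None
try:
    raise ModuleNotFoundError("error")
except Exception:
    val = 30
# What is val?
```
30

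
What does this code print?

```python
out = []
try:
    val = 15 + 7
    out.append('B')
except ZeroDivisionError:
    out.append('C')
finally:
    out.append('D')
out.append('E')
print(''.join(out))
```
BDE

finally runs after normal execution too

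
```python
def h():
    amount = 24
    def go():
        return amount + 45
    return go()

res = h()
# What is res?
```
69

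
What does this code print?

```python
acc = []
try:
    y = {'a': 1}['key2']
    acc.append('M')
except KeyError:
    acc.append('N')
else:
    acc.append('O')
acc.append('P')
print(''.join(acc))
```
NP

else block skipped when exception is caught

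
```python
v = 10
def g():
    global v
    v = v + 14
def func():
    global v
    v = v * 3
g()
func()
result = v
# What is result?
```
72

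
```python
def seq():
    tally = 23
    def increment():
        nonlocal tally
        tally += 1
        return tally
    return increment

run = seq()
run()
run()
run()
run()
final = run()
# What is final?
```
28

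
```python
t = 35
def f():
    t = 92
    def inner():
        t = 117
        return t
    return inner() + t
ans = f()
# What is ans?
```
209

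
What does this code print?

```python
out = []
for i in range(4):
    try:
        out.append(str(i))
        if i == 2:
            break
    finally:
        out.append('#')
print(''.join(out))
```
0#1#2#

finally runs even when breaking out of loop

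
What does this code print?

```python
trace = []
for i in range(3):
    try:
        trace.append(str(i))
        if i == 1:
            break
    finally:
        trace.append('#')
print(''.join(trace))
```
0#1#

finally runs even when breaking out of loop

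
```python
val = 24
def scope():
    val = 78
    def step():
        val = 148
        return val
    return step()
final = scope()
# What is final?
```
148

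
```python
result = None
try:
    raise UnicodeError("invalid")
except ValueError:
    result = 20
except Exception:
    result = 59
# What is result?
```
20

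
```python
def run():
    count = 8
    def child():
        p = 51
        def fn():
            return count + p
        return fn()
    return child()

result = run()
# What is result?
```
59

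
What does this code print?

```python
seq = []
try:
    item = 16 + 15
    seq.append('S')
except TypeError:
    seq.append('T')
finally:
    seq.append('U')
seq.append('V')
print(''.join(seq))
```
SUV

finally runs after normal execution too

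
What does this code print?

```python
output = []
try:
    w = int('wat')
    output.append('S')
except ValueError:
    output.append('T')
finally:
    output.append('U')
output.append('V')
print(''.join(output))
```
TUV

finally always runs, even after exception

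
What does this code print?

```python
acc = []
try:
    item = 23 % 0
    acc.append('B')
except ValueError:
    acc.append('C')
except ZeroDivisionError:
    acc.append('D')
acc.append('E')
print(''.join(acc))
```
DE

ZeroDivisionError is caught by its specific handler, not ValueError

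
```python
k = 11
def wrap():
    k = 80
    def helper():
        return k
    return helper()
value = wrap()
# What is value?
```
80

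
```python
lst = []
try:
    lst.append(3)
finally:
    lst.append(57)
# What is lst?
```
[3, 57]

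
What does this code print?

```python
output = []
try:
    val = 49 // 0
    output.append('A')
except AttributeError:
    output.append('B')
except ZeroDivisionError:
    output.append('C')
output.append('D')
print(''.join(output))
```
CD

ZeroDivisionError is caught by its specific handler, not AttributeError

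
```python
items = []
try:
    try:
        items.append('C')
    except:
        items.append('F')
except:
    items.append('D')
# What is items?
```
['C']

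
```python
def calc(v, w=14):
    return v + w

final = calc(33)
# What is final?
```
47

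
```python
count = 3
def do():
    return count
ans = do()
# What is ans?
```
3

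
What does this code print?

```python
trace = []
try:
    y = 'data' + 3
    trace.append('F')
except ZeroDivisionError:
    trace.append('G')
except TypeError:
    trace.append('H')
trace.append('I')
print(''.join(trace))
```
HI

TypeError is caught by its specific handler, not ZeroDivisionError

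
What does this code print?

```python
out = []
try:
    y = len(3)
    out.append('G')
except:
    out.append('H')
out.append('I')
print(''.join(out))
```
HI

Exception raised in try, caught by bare except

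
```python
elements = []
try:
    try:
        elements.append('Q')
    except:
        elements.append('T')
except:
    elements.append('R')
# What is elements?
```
['Q']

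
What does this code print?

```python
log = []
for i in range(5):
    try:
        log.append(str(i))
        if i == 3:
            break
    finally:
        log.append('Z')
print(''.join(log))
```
0Z1Z2Z3Z

finally runs even when breaking out of loop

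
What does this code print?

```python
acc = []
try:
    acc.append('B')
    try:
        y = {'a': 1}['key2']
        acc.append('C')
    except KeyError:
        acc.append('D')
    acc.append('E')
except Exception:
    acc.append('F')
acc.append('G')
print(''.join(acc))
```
BDEG

Inner exception caught by inner handler, outer continues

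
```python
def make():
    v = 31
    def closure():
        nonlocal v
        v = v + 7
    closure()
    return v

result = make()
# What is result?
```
38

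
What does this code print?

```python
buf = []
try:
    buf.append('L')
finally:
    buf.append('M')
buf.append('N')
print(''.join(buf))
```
LMN

try/finally without except, no exception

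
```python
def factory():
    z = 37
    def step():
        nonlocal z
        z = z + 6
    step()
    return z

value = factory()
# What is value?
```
43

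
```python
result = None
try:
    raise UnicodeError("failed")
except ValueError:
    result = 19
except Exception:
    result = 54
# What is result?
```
19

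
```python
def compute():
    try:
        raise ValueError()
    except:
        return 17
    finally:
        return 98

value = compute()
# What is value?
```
98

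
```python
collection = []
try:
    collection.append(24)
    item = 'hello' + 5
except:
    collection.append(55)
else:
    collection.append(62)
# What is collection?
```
[24, 55]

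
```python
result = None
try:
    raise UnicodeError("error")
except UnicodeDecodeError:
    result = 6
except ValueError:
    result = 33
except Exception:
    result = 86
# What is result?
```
33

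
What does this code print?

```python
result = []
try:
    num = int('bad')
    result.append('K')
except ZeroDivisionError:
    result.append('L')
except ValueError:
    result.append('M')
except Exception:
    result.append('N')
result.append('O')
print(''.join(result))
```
MO

ValueError matches before generic Exception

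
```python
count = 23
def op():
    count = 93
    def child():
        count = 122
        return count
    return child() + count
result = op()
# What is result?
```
215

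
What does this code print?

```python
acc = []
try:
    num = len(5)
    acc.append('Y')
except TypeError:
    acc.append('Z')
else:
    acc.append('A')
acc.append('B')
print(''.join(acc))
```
ZB

else block skipped when exception is caught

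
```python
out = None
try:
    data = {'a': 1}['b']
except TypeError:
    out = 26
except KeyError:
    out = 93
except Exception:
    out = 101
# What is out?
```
93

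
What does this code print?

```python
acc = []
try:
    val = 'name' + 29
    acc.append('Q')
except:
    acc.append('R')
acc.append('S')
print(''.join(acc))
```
RS

Exception raised in try, caught by bare except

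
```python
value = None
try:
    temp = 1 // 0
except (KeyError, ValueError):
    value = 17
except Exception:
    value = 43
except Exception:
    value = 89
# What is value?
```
43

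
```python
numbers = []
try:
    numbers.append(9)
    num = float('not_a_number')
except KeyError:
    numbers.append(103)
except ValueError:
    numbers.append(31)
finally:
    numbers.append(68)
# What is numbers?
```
[9, 31, 68]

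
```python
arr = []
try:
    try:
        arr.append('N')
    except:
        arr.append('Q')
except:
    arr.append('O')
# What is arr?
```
['N']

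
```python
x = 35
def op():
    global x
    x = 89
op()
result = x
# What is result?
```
89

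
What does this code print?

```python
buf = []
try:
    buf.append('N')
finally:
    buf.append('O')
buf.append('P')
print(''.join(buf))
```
NOP

try/finally without except, no exception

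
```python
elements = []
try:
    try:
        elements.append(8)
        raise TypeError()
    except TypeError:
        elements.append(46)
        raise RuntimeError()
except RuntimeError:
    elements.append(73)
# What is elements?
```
[8, 46, 73]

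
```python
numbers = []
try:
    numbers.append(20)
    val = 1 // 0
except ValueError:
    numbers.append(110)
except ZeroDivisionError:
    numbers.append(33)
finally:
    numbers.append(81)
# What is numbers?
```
[20, 33, 81]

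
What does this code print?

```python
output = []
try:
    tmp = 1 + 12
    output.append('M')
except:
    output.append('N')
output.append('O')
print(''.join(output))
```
MO

No exception, try block completes normally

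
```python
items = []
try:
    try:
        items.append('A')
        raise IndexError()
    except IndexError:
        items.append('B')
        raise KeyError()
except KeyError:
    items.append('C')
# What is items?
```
['A', 'B', 'C']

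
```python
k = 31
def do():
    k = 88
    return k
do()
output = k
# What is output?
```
31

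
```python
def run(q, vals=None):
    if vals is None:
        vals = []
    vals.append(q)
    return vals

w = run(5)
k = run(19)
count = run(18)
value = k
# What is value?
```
[19]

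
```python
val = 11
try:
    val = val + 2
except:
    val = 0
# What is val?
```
13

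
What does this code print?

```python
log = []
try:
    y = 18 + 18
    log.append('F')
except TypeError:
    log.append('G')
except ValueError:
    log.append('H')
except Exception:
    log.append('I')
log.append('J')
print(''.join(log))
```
FJ

No exception, try block completes normally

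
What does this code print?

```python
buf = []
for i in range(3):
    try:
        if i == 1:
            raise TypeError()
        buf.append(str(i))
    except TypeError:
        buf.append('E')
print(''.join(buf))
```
0E2

Exception on i=1 caught, loop continues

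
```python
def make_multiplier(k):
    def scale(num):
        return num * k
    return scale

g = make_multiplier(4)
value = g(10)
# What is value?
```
40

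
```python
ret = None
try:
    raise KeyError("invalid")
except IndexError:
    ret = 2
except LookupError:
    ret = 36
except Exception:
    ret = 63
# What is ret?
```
36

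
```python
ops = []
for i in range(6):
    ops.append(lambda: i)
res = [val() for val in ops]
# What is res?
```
[5, 5, 5, 5, 5, 5]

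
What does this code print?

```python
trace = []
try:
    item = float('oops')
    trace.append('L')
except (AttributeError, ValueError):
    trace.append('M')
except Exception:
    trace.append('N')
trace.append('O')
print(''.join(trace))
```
MO

ValueError matches tuple containing it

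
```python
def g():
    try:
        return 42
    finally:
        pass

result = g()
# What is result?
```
42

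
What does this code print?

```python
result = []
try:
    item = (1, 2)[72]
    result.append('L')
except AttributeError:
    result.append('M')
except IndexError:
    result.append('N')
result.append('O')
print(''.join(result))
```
NO

IndexError is caught by its specific handler, not AttributeError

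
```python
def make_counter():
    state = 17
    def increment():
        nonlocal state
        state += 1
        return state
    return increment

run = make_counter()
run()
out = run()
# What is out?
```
19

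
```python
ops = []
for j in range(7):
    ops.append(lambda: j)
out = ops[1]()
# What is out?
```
6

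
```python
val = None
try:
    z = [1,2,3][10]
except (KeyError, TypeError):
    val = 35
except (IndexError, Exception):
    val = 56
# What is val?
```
56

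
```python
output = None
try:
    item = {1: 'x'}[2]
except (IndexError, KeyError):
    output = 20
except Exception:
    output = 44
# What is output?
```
20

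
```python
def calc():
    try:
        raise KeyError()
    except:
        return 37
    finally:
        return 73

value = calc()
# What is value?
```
73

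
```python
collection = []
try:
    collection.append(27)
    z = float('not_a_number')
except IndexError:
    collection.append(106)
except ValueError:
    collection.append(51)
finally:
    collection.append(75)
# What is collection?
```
[27, 51, 75]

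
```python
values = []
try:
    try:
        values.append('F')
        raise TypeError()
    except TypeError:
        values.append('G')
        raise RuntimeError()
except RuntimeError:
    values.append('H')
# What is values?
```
['F', 'G', 'H']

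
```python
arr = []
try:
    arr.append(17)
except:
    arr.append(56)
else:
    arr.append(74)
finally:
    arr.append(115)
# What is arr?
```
[17, 74, 115]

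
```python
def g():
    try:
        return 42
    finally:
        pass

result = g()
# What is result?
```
42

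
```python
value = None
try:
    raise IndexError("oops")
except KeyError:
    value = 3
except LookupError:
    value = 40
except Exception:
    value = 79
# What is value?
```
40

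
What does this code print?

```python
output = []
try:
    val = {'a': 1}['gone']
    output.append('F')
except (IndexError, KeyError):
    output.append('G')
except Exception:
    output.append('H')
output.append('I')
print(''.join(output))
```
GI

KeyError matches tuple containing it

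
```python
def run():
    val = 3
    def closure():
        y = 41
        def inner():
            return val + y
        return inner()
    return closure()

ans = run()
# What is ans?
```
44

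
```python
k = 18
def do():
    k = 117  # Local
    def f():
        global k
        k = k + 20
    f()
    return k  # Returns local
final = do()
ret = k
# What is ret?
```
38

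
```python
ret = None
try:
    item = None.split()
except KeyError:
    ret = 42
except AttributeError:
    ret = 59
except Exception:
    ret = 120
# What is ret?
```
59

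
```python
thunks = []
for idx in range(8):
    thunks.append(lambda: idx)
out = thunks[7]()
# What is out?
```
7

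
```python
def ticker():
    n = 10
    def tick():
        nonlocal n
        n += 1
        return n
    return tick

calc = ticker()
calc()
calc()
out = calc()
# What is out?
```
13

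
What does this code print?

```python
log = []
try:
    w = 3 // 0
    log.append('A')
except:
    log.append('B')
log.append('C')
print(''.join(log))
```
BC

Exception raised in try, caught by bare except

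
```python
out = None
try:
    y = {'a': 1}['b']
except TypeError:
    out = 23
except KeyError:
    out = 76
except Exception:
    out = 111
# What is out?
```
76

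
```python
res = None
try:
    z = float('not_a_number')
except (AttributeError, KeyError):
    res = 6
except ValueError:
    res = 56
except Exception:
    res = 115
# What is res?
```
56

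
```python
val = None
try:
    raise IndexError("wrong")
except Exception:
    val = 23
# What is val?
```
23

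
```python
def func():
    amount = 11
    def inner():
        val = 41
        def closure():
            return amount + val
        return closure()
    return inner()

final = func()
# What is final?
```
52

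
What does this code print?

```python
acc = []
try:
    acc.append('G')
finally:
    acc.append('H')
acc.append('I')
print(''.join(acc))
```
GHI

try/finally without except, no exception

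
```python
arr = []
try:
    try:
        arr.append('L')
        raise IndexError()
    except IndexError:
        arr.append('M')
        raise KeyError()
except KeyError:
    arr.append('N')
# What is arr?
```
['L', 'M', 'N']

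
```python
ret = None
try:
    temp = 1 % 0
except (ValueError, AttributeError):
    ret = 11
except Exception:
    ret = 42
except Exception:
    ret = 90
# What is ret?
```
42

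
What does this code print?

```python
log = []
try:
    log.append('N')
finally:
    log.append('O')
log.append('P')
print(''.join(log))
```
NOP

try/finally without except, no exception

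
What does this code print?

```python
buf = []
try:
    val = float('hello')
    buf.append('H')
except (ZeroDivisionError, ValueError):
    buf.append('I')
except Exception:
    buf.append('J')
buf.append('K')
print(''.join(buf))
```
IK

ValueError matches tuple containing it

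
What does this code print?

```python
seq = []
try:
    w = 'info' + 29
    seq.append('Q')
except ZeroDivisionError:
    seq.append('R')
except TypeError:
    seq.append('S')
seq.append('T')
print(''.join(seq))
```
ST

TypeError is caught by its specific handler, not ZeroDivisionError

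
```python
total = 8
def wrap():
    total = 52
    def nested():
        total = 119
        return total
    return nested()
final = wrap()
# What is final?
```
119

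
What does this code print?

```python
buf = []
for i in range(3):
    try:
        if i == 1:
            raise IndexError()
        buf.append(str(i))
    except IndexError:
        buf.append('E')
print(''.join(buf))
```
0E2

Exception on i=1 caught, loop continues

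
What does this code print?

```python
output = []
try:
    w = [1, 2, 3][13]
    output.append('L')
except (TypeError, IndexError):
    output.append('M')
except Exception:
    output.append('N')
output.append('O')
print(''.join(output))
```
MO

IndexError matches tuple containing it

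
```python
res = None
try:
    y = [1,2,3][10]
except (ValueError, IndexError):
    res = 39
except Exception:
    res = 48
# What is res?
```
39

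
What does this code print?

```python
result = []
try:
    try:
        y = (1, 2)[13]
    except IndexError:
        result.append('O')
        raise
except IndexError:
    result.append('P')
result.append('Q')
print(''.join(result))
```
OPQ

raise without argument re-raises current exception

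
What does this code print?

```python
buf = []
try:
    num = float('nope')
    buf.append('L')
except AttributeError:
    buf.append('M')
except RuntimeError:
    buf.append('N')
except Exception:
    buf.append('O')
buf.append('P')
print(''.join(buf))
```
OP

ValueError not specifically caught, falls to Exception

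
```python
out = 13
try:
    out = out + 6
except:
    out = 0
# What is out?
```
19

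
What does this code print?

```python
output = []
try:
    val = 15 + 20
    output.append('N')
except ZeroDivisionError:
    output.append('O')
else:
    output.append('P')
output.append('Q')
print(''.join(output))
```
NPQ

else block runs when no exception occurs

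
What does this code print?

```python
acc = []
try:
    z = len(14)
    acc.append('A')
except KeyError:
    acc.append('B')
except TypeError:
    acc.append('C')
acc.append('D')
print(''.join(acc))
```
CD

TypeError is caught by its specific handler, not KeyError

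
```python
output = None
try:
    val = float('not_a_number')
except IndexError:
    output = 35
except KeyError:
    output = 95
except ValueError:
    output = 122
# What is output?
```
122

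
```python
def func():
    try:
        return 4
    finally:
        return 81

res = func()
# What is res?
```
81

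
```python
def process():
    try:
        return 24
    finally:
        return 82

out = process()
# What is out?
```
82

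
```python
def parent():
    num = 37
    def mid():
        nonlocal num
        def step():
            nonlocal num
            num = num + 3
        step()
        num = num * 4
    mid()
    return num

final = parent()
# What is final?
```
160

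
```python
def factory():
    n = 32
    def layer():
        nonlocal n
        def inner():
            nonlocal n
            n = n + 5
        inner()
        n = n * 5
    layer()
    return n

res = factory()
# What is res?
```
185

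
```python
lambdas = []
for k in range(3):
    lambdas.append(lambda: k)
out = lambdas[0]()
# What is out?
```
2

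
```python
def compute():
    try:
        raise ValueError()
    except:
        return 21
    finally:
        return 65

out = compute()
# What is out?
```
65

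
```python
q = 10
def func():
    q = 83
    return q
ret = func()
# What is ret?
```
83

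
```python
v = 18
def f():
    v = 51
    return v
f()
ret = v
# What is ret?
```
18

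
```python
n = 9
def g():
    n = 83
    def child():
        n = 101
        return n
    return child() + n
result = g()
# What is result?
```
184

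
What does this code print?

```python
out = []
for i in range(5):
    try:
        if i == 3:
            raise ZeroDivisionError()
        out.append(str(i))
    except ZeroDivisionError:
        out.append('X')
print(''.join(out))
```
012X4

Exception on i=3 caught, loop continues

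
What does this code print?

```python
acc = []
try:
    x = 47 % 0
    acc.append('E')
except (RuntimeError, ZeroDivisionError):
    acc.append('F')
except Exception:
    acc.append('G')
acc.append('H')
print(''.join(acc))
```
FH

ZeroDivisionError matches tuple containing it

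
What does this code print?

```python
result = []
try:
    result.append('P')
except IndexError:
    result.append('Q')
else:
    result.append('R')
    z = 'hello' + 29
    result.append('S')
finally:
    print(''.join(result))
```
PR

Try succeeds, else appends 'R', TypeError in else is uncaught, finally prints before exception propagates ('S' never appended)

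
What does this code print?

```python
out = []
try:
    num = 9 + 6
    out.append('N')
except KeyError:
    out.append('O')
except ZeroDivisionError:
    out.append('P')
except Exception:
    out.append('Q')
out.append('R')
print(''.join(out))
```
NR

No exception, try block completes normally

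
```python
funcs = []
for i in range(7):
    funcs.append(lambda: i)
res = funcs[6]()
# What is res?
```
6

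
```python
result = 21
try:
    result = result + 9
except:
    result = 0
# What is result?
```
30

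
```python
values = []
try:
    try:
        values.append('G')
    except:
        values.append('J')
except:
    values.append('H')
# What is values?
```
['G']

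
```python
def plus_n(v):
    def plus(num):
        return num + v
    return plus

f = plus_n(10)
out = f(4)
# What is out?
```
14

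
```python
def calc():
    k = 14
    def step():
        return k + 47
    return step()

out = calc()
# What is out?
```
61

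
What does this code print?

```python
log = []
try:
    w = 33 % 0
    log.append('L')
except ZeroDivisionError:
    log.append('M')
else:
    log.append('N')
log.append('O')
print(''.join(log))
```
MO

else block skipped when exception is caught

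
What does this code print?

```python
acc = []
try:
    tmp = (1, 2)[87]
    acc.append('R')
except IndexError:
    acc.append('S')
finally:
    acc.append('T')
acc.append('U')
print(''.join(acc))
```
STU

finally always runs, even after exception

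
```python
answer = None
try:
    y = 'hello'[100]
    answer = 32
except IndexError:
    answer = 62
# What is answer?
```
62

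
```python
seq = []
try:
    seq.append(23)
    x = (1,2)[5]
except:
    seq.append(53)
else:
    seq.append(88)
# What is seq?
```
[23, 53]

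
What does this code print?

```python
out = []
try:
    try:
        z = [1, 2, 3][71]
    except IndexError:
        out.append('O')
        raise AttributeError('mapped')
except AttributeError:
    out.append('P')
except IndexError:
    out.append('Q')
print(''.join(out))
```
OP

New AttributeError raised, caught by outer AttributeError handler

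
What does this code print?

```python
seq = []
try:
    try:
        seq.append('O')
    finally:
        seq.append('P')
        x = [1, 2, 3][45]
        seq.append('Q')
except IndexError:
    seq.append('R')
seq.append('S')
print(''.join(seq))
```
OPRS

Exception in inner finally caught by outer except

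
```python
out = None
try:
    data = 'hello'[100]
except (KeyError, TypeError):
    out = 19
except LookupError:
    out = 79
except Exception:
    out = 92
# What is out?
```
79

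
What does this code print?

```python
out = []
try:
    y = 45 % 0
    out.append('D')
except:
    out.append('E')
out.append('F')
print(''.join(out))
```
EF

Exception raised in try, caught by bare except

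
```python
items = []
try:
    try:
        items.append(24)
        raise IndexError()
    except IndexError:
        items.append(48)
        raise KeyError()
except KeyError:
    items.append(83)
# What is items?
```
[24, 48, 83]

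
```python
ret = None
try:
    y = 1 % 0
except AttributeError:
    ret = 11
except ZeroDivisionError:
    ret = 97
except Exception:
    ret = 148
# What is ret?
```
97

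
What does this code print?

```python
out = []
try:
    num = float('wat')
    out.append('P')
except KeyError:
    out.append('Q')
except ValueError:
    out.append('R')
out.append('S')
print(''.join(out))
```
RS

ValueError is caught by its specific handler, not KeyError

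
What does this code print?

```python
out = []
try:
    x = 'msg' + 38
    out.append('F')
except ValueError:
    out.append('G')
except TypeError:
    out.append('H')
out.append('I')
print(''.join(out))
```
HI

TypeError is caught by its specific handler, not ValueError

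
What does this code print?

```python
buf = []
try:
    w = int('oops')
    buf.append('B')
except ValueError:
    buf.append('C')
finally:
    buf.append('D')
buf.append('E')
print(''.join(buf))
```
CDE

finally always runs, even after exception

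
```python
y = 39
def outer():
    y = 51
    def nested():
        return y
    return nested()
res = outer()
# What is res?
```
51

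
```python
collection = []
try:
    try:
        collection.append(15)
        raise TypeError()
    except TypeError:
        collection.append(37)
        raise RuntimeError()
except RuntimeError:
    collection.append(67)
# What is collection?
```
[15, 37, 67]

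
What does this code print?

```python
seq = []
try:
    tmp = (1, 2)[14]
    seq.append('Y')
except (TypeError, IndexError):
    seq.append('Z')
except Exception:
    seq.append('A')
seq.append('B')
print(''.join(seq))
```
ZB

IndexError matches tuple containing it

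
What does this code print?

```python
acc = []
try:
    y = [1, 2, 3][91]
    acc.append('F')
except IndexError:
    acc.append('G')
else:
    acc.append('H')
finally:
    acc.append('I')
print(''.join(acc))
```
GI

Exception: except runs, else skipped, finally runs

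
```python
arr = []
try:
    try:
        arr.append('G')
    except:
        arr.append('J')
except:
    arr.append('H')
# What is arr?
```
['G']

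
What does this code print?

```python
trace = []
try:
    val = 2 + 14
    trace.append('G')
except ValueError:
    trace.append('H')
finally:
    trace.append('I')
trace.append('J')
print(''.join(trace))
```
GIJ

finally runs after normal execution too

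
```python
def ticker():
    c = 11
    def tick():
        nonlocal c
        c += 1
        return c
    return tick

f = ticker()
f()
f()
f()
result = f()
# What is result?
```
15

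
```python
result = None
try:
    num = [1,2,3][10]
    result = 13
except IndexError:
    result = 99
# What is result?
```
99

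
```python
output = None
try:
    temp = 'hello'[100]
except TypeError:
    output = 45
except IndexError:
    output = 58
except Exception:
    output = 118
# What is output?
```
58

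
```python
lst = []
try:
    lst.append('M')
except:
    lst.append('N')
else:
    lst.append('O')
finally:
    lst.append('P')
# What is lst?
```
['M', 'O', 'P']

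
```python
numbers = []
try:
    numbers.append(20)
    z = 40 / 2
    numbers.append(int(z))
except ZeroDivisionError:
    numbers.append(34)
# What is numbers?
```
[20, 20]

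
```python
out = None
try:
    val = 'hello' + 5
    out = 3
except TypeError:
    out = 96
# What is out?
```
96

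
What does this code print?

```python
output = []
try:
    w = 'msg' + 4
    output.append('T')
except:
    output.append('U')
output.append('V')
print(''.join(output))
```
UV

Exception raised in try, caught by bare except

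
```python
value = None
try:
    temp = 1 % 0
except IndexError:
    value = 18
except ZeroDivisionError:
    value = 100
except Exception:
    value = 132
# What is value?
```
100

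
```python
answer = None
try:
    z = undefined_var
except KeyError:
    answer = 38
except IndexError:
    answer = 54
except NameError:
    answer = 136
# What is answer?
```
136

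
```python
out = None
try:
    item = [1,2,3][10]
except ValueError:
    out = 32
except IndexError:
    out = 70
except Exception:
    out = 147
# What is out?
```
70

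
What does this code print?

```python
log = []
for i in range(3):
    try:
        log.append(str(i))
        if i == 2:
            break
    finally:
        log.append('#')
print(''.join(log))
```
0#1#2#

finally runs even when breaking out of loop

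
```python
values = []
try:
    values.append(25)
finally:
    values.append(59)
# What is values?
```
[25, 59]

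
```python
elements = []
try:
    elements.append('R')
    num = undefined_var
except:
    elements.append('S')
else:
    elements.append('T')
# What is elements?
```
['R', 'S']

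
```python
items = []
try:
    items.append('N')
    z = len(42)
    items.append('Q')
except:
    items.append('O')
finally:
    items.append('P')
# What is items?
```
['N', 'O', 'P']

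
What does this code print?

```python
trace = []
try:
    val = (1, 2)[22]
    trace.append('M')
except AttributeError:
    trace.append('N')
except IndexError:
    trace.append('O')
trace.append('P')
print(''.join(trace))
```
OP

IndexError is caught by its specific handler, not AttributeError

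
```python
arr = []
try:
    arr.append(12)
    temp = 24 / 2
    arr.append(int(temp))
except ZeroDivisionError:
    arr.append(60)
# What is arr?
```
[12, 12]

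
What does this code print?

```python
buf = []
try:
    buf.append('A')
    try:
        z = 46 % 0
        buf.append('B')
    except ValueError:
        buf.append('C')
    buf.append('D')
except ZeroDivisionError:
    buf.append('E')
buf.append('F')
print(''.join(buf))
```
AEF

Inner handler doesn't match, propagates to outer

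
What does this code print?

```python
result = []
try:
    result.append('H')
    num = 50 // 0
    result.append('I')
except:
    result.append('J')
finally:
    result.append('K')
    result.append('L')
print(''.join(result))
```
HJKL

Code before exception runs, then except, then all of finally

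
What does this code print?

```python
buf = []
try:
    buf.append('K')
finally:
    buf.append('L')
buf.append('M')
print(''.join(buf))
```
KLM

try/finally without except, no exception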